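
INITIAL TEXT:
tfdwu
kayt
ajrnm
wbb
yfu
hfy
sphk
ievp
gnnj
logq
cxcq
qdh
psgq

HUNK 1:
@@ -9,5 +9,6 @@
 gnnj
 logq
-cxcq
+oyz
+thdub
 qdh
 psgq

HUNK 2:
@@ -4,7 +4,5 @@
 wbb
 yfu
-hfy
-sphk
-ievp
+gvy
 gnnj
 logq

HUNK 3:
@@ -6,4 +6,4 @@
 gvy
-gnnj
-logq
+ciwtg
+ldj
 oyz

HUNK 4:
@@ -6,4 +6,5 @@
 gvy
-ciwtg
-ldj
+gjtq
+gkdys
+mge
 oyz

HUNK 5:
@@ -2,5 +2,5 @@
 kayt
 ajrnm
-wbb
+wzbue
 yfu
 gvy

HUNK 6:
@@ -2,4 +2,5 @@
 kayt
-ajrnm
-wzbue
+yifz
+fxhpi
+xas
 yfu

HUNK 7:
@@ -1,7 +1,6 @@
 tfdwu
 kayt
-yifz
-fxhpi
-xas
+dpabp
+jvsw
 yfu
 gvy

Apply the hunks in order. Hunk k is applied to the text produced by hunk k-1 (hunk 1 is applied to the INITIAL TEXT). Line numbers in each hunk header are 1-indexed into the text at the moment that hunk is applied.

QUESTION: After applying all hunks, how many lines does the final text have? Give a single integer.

Answer: 13

Derivation:
Hunk 1: at line 9 remove [cxcq] add [oyz,thdub] -> 14 lines: tfdwu kayt ajrnm wbb yfu hfy sphk ievp gnnj logq oyz thdub qdh psgq
Hunk 2: at line 4 remove [hfy,sphk,ievp] add [gvy] -> 12 lines: tfdwu kayt ajrnm wbb yfu gvy gnnj logq oyz thdub qdh psgq
Hunk 3: at line 6 remove [gnnj,logq] add [ciwtg,ldj] -> 12 lines: tfdwu kayt ajrnm wbb yfu gvy ciwtg ldj oyz thdub qdh psgq
Hunk 4: at line 6 remove [ciwtg,ldj] add [gjtq,gkdys,mge] -> 13 lines: tfdwu kayt ajrnm wbb yfu gvy gjtq gkdys mge oyz thdub qdh psgq
Hunk 5: at line 2 remove [wbb] add [wzbue] -> 13 lines: tfdwu kayt ajrnm wzbue yfu gvy gjtq gkdys mge oyz thdub qdh psgq
Hunk 6: at line 2 remove [ajrnm,wzbue] add [yifz,fxhpi,xas] -> 14 lines: tfdwu kayt yifz fxhpi xas yfu gvy gjtq gkdys mge oyz thdub qdh psgq
Hunk 7: at line 1 remove [yifz,fxhpi,xas] add [dpabp,jvsw] -> 13 lines: tfdwu kayt dpabp jvsw yfu gvy gjtq gkdys mge oyz thdub qdh psgq
Final line count: 13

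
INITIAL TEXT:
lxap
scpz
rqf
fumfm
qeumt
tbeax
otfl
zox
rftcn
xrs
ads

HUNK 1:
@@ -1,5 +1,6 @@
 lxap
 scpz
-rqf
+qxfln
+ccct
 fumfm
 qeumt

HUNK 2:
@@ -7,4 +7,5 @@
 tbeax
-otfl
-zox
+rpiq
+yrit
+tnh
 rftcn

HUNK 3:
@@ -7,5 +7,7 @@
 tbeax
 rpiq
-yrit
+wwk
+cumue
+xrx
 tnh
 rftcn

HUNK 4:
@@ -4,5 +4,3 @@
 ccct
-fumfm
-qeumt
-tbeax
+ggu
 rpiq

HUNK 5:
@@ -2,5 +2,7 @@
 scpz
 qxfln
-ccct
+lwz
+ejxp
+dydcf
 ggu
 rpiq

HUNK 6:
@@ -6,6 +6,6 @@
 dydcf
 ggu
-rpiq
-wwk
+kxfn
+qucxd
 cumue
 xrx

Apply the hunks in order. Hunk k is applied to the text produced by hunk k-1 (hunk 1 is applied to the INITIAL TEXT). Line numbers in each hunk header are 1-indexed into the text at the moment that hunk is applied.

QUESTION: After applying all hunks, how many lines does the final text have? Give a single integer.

Answer: 15

Derivation:
Hunk 1: at line 1 remove [rqf] add [qxfln,ccct] -> 12 lines: lxap scpz qxfln ccct fumfm qeumt tbeax otfl zox rftcn xrs ads
Hunk 2: at line 7 remove [otfl,zox] add [rpiq,yrit,tnh] -> 13 lines: lxap scpz qxfln ccct fumfm qeumt tbeax rpiq yrit tnh rftcn xrs ads
Hunk 3: at line 7 remove [yrit] add [wwk,cumue,xrx] -> 15 lines: lxap scpz qxfln ccct fumfm qeumt tbeax rpiq wwk cumue xrx tnh rftcn xrs ads
Hunk 4: at line 4 remove [fumfm,qeumt,tbeax] add [ggu] -> 13 lines: lxap scpz qxfln ccct ggu rpiq wwk cumue xrx tnh rftcn xrs ads
Hunk 5: at line 2 remove [ccct] add [lwz,ejxp,dydcf] -> 15 lines: lxap scpz qxfln lwz ejxp dydcf ggu rpiq wwk cumue xrx tnh rftcn xrs ads
Hunk 6: at line 6 remove [rpiq,wwk] add [kxfn,qucxd] -> 15 lines: lxap scpz qxfln lwz ejxp dydcf ggu kxfn qucxd cumue xrx tnh rftcn xrs ads
Final line count: 15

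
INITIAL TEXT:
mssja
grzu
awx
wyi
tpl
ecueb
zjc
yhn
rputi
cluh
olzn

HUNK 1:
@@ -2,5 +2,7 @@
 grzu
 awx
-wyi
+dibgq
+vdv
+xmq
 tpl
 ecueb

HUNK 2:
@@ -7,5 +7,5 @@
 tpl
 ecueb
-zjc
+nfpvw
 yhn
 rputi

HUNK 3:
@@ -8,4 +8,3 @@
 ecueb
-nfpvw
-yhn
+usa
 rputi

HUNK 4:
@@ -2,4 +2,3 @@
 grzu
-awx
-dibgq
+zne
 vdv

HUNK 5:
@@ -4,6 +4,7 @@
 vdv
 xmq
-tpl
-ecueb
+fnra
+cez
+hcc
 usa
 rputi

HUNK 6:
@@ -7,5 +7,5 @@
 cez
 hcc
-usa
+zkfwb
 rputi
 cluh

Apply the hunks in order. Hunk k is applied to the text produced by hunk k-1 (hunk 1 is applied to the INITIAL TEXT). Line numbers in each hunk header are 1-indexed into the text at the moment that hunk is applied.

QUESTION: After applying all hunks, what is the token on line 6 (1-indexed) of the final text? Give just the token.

Hunk 1: at line 2 remove [wyi] add [dibgq,vdv,xmq] -> 13 lines: mssja grzu awx dibgq vdv xmq tpl ecueb zjc yhn rputi cluh olzn
Hunk 2: at line 7 remove [zjc] add [nfpvw] -> 13 lines: mssja grzu awx dibgq vdv xmq tpl ecueb nfpvw yhn rputi cluh olzn
Hunk 3: at line 8 remove [nfpvw,yhn] add [usa] -> 12 lines: mssja grzu awx dibgq vdv xmq tpl ecueb usa rputi cluh olzn
Hunk 4: at line 2 remove [awx,dibgq] add [zne] -> 11 lines: mssja grzu zne vdv xmq tpl ecueb usa rputi cluh olzn
Hunk 5: at line 4 remove [tpl,ecueb] add [fnra,cez,hcc] -> 12 lines: mssja grzu zne vdv xmq fnra cez hcc usa rputi cluh olzn
Hunk 6: at line 7 remove [usa] add [zkfwb] -> 12 lines: mssja grzu zne vdv xmq fnra cez hcc zkfwb rputi cluh olzn
Final line 6: fnra

Answer: fnra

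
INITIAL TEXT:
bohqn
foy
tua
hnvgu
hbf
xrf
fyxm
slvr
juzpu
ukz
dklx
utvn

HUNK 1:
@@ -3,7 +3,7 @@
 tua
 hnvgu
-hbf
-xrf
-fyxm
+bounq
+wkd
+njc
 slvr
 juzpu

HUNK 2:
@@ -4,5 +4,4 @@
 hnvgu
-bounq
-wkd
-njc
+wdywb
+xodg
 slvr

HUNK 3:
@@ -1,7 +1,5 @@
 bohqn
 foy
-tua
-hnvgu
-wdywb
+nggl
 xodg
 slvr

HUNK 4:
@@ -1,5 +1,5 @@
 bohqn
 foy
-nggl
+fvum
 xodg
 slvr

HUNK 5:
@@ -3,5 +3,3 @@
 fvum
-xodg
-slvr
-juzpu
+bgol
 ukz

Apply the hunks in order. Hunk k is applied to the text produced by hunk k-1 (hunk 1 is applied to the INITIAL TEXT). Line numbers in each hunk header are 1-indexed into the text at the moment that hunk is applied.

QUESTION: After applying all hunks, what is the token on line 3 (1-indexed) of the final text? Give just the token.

Hunk 1: at line 3 remove [hbf,xrf,fyxm] add [bounq,wkd,njc] -> 12 lines: bohqn foy tua hnvgu bounq wkd njc slvr juzpu ukz dklx utvn
Hunk 2: at line 4 remove [bounq,wkd,njc] add [wdywb,xodg] -> 11 lines: bohqn foy tua hnvgu wdywb xodg slvr juzpu ukz dklx utvn
Hunk 3: at line 1 remove [tua,hnvgu,wdywb] add [nggl] -> 9 lines: bohqn foy nggl xodg slvr juzpu ukz dklx utvn
Hunk 4: at line 1 remove [nggl] add [fvum] -> 9 lines: bohqn foy fvum xodg slvr juzpu ukz dklx utvn
Hunk 5: at line 3 remove [xodg,slvr,juzpu] add [bgol] -> 7 lines: bohqn foy fvum bgol ukz dklx utvn
Final line 3: fvum

Answer: fvum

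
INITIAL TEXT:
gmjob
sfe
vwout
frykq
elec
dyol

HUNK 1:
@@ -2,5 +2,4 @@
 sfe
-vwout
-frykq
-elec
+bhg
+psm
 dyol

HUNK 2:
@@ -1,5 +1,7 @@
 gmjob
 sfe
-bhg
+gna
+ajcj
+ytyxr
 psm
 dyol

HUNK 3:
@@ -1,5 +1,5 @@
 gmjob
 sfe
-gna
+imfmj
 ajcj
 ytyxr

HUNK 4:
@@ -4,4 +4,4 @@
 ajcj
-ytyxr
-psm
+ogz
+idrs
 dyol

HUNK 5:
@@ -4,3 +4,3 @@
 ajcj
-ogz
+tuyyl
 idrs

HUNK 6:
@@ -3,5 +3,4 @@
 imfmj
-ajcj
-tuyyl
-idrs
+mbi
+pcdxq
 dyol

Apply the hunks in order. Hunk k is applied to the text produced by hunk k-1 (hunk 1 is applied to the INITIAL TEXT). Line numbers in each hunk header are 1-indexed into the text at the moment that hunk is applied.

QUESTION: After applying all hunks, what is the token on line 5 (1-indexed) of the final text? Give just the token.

Hunk 1: at line 2 remove [vwout,frykq,elec] add [bhg,psm] -> 5 lines: gmjob sfe bhg psm dyol
Hunk 2: at line 1 remove [bhg] add [gna,ajcj,ytyxr] -> 7 lines: gmjob sfe gna ajcj ytyxr psm dyol
Hunk 3: at line 1 remove [gna] add [imfmj] -> 7 lines: gmjob sfe imfmj ajcj ytyxr psm dyol
Hunk 4: at line 4 remove [ytyxr,psm] add [ogz,idrs] -> 7 lines: gmjob sfe imfmj ajcj ogz idrs dyol
Hunk 5: at line 4 remove [ogz] add [tuyyl] -> 7 lines: gmjob sfe imfmj ajcj tuyyl idrs dyol
Hunk 6: at line 3 remove [ajcj,tuyyl,idrs] add [mbi,pcdxq] -> 6 lines: gmjob sfe imfmj mbi pcdxq dyol
Final line 5: pcdxq

Answer: pcdxq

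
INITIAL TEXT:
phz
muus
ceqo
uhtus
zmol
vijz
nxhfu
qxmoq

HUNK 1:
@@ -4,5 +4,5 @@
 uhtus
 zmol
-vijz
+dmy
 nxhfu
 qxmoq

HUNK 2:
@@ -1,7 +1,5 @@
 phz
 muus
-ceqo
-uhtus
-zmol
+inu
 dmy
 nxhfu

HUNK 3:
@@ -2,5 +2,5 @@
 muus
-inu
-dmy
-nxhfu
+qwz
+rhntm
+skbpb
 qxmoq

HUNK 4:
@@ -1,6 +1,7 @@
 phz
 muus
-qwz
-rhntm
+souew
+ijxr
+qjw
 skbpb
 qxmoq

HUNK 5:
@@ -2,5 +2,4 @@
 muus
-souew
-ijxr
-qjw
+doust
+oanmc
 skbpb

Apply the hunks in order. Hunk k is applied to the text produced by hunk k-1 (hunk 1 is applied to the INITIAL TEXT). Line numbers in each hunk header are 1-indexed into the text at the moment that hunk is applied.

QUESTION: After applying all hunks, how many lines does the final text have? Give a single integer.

Answer: 6

Derivation:
Hunk 1: at line 4 remove [vijz] add [dmy] -> 8 lines: phz muus ceqo uhtus zmol dmy nxhfu qxmoq
Hunk 2: at line 1 remove [ceqo,uhtus,zmol] add [inu] -> 6 lines: phz muus inu dmy nxhfu qxmoq
Hunk 3: at line 2 remove [inu,dmy,nxhfu] add [qwz,rhntm,skbpb] -> 6 lines: phz muus qwz rhntm skbpb qxmoq
Hunk 4: at line 1 remove [qwz,rhntm] add [souew,ijxr,qjw] -> 7 lines: phz muus souew ijxr qjw skbpb qxmoq
Hunk 5: at line 2 remove [souew,ijxr,qjw] add [doust,oanmc] -> 6 lines: phz muus doust oanmc skbpb qxmoq
Final line count: 6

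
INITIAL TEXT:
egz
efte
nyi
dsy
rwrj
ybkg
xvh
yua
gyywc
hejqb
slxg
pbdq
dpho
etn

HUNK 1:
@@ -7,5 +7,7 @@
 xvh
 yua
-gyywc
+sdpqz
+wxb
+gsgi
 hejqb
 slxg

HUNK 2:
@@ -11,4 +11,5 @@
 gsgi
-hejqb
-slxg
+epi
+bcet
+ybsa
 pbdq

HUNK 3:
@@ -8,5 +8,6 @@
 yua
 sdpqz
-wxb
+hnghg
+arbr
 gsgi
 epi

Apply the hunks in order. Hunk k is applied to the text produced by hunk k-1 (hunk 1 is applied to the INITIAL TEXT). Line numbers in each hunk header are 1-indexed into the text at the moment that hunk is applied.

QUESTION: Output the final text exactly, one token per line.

Answer: egz
efte
nyi
dsy
rwrj
ybkg
xvh
yua
sdpqz
hnghg
arbr
gsgi
epi
bcet
ybsa
pbdq
dpho
etn

Derivation:
Hunk 1: at line 7 remove [gyywc] add [sdpqz,wxb,gsgi] -> 16 lines: egz efte nyi dsy rwrj ybkg xvh yua sdpqz wxb gsgi hejqb slxg pbdq dpho etn
Hunk 2: at line 11 remove [hejqb,slxg] add [epi,bcet,ybsa] -> 17 lines: egz efte nyi dsy rwrj ybkg xvh yua sdpqz wxb gsgi epi bcet ybsa pbdq dpho etn
Hunk 3: at line 8 remove [wxb] add [hnghg,arbr] -> 18 lines: egz efte nyi dsy rwrj ybkg xvh yua sdpqz hnghg arbr gsgi epi bcet ybsa pbdq dpho etn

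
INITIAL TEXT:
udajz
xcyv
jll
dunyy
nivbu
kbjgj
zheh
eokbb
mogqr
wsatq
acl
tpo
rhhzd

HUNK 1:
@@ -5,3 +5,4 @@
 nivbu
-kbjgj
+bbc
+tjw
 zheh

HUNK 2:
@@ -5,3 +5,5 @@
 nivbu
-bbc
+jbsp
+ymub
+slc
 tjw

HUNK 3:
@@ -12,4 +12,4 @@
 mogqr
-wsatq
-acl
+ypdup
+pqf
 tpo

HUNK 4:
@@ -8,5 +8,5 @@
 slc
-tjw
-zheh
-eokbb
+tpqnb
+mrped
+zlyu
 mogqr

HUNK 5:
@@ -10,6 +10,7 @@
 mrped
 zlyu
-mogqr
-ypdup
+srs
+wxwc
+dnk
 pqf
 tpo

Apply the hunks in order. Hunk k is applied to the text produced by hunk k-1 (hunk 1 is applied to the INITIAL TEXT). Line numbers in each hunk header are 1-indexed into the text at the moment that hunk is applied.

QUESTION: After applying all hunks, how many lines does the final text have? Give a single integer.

Answer: 17

Derivation:
Hunk 1: at line 5 remove [kbjgj] add [bbc,tjw] -> 14 lines: udajz xcyv jll dunyy nivbu bbc tjw zheh eokbb mogqr wsatq acl tpo rhhzd
Hunk 2: at line 5 remove [bbc] add [jbsp,ymub,slc] -> 16 lines: udajz xcyv jll dunyy nivbu jbsp ymub slc tjw zheh eokbb mogqr wsatq acl tpo rhhzd
Hunk 3: at line 12 remove [wsatq,acl] add [ypdup,pqf] -> 16 lines: udajz xcyv jll dunyy nivbu jbsp ymub slc tjw zheh eokbb mogqr ypdup pqf tpo rhhzd
Hunk 4: at line 8 remove [tjw,zheh,eokbb] add [tpqnb,mrped,zlyu] -> 16 lines: udajz xcyv jll dunyy nivbu jbsp ymub slc tpqnb mrped zlyu mogqr ypdup pqf tpo rhhzd
Hunk 5: at line 10 remove [mogqr,ypdup] add [srs,wxwc,dnk] -> 17 lines: udajz xcyv jll dunyy nivbu jbsp ymub slc tpqnb mrped zlyu srs wxwc dnk pqf tpo rhhzd
Final line count: 17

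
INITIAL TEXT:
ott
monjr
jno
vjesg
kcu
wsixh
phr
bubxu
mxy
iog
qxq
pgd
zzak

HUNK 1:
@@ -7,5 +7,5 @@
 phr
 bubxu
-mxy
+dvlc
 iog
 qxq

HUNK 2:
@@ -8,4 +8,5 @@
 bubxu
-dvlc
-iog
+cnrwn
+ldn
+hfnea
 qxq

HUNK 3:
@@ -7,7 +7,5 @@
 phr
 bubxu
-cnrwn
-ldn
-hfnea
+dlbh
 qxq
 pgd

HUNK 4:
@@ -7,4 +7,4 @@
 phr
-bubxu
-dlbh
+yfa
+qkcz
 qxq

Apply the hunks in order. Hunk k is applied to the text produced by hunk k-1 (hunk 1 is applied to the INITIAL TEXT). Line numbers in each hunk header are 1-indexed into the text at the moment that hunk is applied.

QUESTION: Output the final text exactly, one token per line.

Answer: ott
monjr
jno
vjesg
kcu
wsixh
phr
yfa
qkcz
qxq
pgd
zzak

Derivation:
Hunk 1: at line 7 remove [mxy] add [dvlc] -> 13 lines: ott monjr jno vjesg kcu wsixh phr bubxu dvlc iog qxq pgd zzak
Hunk 2: at line 8 remove [dvlc,iog] add [cnrwn,ldn,hfnea] -> 14 lines: ott monjr jno vjesg kcu wsixh phr bubxu cnrwn ldn hfnea qxq pgd zzak
Hunk 3: at line 7 remove [cnrwn,ldn,hfnea] add [dlbh] -> 12 lines: ott monjr jno vjesg kcu wsixh phr bubxu dlbh qxq pgd zzak
Hunk 4: at line 7 remove [bubxu,dlbh] add [yfa,qkcz] -> 12 lines: ott monjr jno vjesg kcu wsixh phr yfa qkcz qxq pgd zzak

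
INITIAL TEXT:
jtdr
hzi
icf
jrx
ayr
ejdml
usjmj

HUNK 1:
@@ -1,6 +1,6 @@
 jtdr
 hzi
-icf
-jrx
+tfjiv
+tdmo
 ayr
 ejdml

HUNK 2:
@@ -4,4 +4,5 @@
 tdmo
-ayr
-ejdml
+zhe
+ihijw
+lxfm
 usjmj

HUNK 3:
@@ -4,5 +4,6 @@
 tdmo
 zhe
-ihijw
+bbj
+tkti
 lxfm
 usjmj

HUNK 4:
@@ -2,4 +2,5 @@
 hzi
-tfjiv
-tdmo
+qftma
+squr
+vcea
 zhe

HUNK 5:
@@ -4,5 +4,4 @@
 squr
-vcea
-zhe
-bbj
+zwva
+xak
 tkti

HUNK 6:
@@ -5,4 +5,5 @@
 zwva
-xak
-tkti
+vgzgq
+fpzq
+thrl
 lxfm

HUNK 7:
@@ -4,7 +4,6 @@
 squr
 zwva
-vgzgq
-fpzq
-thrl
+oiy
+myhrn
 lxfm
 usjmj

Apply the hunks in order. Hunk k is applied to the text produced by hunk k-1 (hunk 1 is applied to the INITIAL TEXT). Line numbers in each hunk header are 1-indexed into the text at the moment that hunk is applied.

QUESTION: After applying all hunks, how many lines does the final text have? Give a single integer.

Hunk 1: at line 1 remove [icf,jrx] add [tfjiv,tdmo] -> 7 lines: jtdr hzi tfjiv tdmo ayr ejdml usjmj
Hunk 2: at line 4 remove [ayr,ejdml] add [zhe,ihijw,lxfm] -> 8 lines: jtdr hzi tfjiv tdmo zhe ihijw lxfm usjmj
Hunk 3: at line 4 remove [ihijw] add [bbj,tkti] -> 9 lines: jtdr hzi tfjiv tdmo zhe bbj tkti lxfm usjmj
Hunk 4: at line 2 remove [tfjiv,tdmo] add [qftma,squr,vcea] -> 10 lines: jtdr hzi qftma squr vcea zhe bbj tkti lxfm usjmj
Hunk 5: at line 4 remove [vcea,zhe,bbj] add [zwva,xak] -> 9 lines: jtdr hzi qftma squr zwva xak tkti lxfm usjmj
Hunk 6: at line 5 remove [xak,tkti] add [vgzgq,fpzq,thrl] -> 10 lines: jtdr hzi qftma squr zwva vgzgq fpzq thrl lxfm usjmj
Hunk 7: at line 4 remove [vgzgq,fpzq,thrl] add [oiy,myhrn] -> 9 lines: jtdr hzi qftma squr zwva oiy myhrn lxfm usjmj
Final line count: 9

Answer: 9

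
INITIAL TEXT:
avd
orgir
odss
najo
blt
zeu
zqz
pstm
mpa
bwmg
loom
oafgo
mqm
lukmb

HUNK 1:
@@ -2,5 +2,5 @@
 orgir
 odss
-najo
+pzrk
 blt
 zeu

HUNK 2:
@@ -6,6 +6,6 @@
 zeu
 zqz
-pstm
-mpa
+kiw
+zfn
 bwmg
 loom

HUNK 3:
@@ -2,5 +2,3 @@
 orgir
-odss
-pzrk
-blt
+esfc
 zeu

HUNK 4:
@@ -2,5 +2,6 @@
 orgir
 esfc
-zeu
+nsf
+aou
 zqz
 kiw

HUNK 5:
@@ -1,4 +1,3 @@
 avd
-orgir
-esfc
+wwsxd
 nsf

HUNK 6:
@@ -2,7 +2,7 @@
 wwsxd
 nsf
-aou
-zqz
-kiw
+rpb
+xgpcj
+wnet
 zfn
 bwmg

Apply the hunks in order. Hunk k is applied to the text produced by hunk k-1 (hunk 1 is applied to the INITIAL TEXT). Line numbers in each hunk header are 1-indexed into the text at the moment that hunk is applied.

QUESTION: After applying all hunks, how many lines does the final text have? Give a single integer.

Hunk 1: at line 2 remove [najo] add [pzrk] -> 14 lines: avd orgir odss pzrk blt zeu zqz pstm mpa bwmg loom oafgo mqm lukmb
Hunk 2: at line 6 remove [pstm,mpa] add [kiw,zfn] -> 14 lines: avd orgir odss pzrk blt zeu zqz kiw zfn bwmg loom oafgo mqm lukmb
Hunk 3: at line 2 remove [odss,pzrk,blt] add [esfc] -> 12 lines: avd orgir esfc zeu zqz kiw zfn bwmg loom oafgo mqm lukmb
Hunk 4: at line 2 remove [zeu] add [nsf,aou] -> 13 lines: avd orgir esfc nsf aou zqz kiw zfn bwmg loom oafgo mqm lukmb
Hunk 5: at line 1 remove [orgir,esfc] add [wwsxd] -> 12 lines: avd wwsxd nsf aou zqz kiw zfn bwmg loom oafgo mqm lukmb
Hunk 6: at line 2 remove [aou,zqz,kiw] add [rpb,xgpcj,wnet] -> 12 lines: avd wwsxd nsf rpb xgpcj wnet zfn bwmg loom oafgo mqm lukmb
Final line count: 12

Answer: 12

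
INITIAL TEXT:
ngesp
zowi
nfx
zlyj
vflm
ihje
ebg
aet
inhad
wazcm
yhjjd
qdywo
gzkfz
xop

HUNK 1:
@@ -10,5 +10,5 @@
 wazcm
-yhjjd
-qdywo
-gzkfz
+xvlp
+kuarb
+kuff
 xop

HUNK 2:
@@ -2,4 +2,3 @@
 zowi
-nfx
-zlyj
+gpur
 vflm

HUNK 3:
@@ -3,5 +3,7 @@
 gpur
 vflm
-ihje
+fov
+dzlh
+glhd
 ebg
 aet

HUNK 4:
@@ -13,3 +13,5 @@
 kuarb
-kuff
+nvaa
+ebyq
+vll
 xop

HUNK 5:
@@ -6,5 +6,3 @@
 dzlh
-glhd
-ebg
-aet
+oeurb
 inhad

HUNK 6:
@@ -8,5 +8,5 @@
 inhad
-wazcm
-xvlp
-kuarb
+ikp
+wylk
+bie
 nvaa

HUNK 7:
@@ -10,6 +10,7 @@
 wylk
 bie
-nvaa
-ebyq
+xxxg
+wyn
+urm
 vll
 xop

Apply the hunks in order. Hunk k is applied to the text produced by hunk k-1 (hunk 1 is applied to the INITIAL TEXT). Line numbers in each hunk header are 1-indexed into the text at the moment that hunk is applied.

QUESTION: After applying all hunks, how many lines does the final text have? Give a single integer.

Hunk 1: at line 10 remove [yhjjd,qdywo,gzkfz] add [xvlp,kuarb,kuff] -> 14 lines: ngesp zowi nfx zlyj vflm ihje ebg aet inhad wazcm xvlp kuarb kuff xop
Hunk 2: at line 2 remove [nfx,zlyj] add [gpur] -> 13 lines: ngesp zowi gpur vflm ihje ebg aet inhad wazcm xvlp kuarb kuff xop
Hunk 3: at line 3 remove [ihje] add [fov,dzlh,glhd] -> 15 lines: ngesp zowi gpur vflm fov dzlh glhd ebg aet inhad wazcm xvlp kuarb kuff xop
Hunk 4: at line 13 remove [kuff] add [nvaa,ebyq,vll] -> 17 lines: ngesp zowi gpur vflm fov dzlh glhd ebg aet inhad wazcm xvlp kuarb nvaa ebyq vll xop
Hunk 5: at line 6 remove [glhd,ebg,aet] add [oeurb] -> 15 lines: ngesp zowi gpur vflm fov dzlh oeurb inhad wazcm xvlp kuarb nvaa ebyq vll xop
Hunk 6: at line 8 remove [wazcm,xvlp,kuarb] add [ikp,wylk,bie] -> 15 lines: ngesp zowi gpur vflm fov dzlh oeurb inhad ikp wylk bie nvaa ebyq vll xop
Hunk 7: at line 10 remove [nvaa,ebyq] add [xxxg,wyn,urm] -> 16 lines: ngesp zowi gpur vflm fov dzlh oeurb inhad ikp wylk bie xxxg wyn urm vll xop
Final line count: 16

Answer: 16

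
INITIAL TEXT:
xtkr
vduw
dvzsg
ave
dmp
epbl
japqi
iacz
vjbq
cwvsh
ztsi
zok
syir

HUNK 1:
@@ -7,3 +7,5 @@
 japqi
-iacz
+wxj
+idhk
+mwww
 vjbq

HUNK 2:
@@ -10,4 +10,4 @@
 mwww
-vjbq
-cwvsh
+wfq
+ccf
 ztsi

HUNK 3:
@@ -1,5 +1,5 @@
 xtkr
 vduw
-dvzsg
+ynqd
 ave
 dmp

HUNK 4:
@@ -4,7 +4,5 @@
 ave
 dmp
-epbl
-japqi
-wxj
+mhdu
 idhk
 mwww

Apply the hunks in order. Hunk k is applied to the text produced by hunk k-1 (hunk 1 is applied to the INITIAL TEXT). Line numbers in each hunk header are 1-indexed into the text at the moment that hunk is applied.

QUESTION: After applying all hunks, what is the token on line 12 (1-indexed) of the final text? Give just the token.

Answer: zok

Derivation:
Hunk 1: at line 7 remove [iacz] add [wxj,idhk,mwww] -> 15 lines: xtkr vduw dvzsg ave dmp epbl japqi wxj idhk mwww vjbq cwvsh ztsi zok syir
Hunk 2: at line 10 remove [vjbq,cwvsh] add [wfq,ccf] -> 15 lines: xtkr vduw dvzsg ave dmp epbl japqi wxj idhk mwww wfq ccf ztsi zok syir
Hunk 3: at line 1 remove [dvzsg] add [ynqd] -> 15 lines: xtkr vduw ynqd ave dmp epbl japqi wxj idhk mwww wfq ccf ztsi zok syir
Hunk 4: at line 4 remove [epbl,japqi,wxj] add [mhdu] -> 13 lines: xtkr vduw ynqd ave dmp mhdu idhk mwww wfq ccf ztsi zok syir
Final line 12: zok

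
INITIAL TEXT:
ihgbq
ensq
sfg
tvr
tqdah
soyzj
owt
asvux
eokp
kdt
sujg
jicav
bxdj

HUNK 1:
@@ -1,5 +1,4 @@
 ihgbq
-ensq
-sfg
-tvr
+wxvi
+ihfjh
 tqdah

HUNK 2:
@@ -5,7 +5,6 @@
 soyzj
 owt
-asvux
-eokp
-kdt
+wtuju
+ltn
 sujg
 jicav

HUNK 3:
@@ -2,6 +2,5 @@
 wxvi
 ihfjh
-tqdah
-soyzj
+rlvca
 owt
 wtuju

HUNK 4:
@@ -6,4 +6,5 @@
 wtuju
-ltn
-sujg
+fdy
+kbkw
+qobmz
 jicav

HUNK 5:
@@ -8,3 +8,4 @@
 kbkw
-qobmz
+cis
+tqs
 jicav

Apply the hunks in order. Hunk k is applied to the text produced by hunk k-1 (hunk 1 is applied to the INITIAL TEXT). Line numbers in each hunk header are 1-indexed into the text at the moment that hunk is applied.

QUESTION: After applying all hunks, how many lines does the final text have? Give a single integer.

Hunk 1: at line 1 remove [ensq,sfg,tvr] add [wxvi,ihfjh] -> 12 lines: ihgbq wxvi ihfjh tqdah soyzj owt asvux eokp kdt sujg jicav bxdj
Hunk 2: at line 5 remove [asvux,eokp,kdt] add [wtuju,ltn] -> 11 lines: ihgbq wxvi ihfjh tqdah soyzj owt wtuju ltn sujg jicav bxdj
Hunk 3: at line 2 remove [tqdah,soyzj] add [rlvca] -> 10 lines: ihgbq wxvi ihfjh rlvca owt wtuju ltn sujg jicav bxdj
Hunk 4: at line 6 remove [ltn,sujg] add [fdy,kbkw,qobmz] -> 11 lines: ihgbq wxvi ihfjh rlvca owt wtuju fdy kbkw qobmz jicav bxdj
Hunk 5: at line 8 remove [qobmz] add [cis,tqs] -> 12 lines: ihgbq wxvi ihfjh rlvca owt wtuju fdy kbkw cis tqs jicav bxdj
Final line count: 12

Answer: 12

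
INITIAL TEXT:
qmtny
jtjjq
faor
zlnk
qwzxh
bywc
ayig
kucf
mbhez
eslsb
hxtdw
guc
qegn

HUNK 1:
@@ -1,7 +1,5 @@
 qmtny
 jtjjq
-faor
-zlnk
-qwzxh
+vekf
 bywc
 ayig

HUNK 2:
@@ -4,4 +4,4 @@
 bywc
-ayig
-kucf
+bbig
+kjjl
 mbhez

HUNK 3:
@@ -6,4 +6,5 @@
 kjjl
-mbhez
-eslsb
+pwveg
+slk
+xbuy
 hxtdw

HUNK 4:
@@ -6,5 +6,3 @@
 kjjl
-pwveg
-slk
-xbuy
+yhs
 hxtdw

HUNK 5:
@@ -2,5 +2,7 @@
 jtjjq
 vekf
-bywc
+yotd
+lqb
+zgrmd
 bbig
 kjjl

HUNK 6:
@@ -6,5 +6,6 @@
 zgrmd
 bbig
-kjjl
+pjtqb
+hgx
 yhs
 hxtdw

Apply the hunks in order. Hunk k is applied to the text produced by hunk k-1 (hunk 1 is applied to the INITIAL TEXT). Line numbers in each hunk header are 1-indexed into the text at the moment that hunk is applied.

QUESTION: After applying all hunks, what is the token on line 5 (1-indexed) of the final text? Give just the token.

Hunk 1: at line 1 remove [faor,zlnk,qwzxh] add [vekf] -> 11 lines: qmtny jtjjq vekf bywc ayig kucf mbhez eslsb hxtdw guc qegn
Hunk 2: at line 4 remove [ayig,kucf] add [bbig,kjjl] -> 11 lines: qmtny jtjjq vekf bywc bbig kjjl mbhez eslsb hxtdw guc qegn
Hunk 3: at line 6 remove [mbhez,eslsb] add [pwveg,slk,xbuy] -> 12 lines: qmtny jtjjq vekf bywc bbig kjjl pwveg slk xbuy hxtdw guc qegn
Hunk 4: at line 6 remove [pwveg,slk,xbuy] add [yhs] -> 10 lines: qmtny jtjjq vekf bywc bbig kjjl yhs hxtdw guc qegn
Hunk 5: at line 2 remove [bywc] add [yotd,lqb,zgrmd] -> 12 lines: qmtny jtjjq vekf yotd lqb zgrmd bbig kjjl yhs hxtdw guc qegn
Hunk 6: at line 6 remove [kjjl] add [pjtqb,hgx] -> 13 lines: qmtny jtjjq vekf yotd lqb zgrmd bbig pjtqb hgx yhs hxtdw guc qegn
Final line 5: lqb

Answer: lqb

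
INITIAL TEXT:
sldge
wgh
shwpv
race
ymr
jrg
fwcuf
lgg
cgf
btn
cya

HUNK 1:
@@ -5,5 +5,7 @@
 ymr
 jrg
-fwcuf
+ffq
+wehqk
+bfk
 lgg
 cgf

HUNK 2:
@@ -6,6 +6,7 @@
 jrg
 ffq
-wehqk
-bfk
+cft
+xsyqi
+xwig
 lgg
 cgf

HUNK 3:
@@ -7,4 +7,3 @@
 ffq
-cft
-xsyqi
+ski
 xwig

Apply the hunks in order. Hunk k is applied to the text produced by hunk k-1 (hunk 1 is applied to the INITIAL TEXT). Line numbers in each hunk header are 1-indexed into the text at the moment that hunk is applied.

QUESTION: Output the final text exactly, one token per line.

Hunk 1: at line 5 remove [fwcuf] add [ffq,wehqk,bfk] -> 13 lines: sldge wgh shwpv race ymr jrg ffq wehqk bfk lgg cgf btn cya
Hunk 2: at line 6 remove [wehqk,bfk] add [cft,xsyqi,xwig] -> 14 lines: sldge wgh shwpv race ymr jrg ffq cft xsyqi xwig lgg cgf btn cya
Hunk 3: at line 7 remove [cft,xsyqi] add [ski] -> 13 lines: sldge wgh shwpv race ymr jrg ffq ski xwig lgg cgf btn cya

Answer: sldge
wgh
shwpv
race
ymr
jrg
ffq
ski
xwig
lgg
cgf
btn
cya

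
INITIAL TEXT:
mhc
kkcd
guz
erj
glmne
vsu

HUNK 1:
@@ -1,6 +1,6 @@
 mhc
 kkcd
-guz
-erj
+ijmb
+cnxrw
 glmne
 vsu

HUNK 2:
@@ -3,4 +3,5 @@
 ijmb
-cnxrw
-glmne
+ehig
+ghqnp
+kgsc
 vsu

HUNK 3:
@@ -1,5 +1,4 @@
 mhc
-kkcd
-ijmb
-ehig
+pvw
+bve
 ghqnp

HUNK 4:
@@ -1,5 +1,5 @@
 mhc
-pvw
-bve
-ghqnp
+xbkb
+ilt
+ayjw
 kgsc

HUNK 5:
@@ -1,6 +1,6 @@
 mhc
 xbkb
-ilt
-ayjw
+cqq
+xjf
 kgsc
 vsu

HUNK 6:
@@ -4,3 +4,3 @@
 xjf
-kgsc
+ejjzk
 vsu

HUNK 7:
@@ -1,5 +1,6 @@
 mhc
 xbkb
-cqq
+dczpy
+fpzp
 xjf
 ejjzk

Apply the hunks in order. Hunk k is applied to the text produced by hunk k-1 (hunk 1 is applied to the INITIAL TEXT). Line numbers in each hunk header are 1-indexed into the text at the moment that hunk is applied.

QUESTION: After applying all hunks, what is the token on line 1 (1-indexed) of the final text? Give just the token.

Hunk 1: at line 1 remove [guz,erj] add [ijmb,cnxrw] -> 6 lines: mhc kkcd ijmb cnxrw glmne vsu
Hunk 2: at line 3 remove [cnxrw,glmne] add [ehig,ghqnp,kgsc] -> 7 lines: mhc kkcd ijmb ehig ghqnp kgsc vsu
Hunk 3: at line 1 remove [kkcd,ijmb,ehig] add [pvw,bve] -> 6 lines: mhc pvw bve ghqnp kgsc vsu
Hunk 4: at line 1 remove [pvw,bve,ghqnp] add [xbkb,ilt,ayjw] -> 6 lines: mhc xbkb ilt ayjw kgsc vsu
Hunk 5: at line 1 remove [ilt,ayjw] add [cqq,xjf] -> 6 lines: mhc xbkb cqq xjf kgsc vsu
Hunk 6: at line 4 remove [kgsc] add [ejjzk] -> 6 lines: mhc xbkb cqq xjf ejjzk vsu
Hunk 7: at line 1 remove [cqq] add [dczpy,fpzp] -> 7 lines: mhc xbkb dczpy fpzp xjf ejjzk vsu
Final line 1: mhc

Answer: mhc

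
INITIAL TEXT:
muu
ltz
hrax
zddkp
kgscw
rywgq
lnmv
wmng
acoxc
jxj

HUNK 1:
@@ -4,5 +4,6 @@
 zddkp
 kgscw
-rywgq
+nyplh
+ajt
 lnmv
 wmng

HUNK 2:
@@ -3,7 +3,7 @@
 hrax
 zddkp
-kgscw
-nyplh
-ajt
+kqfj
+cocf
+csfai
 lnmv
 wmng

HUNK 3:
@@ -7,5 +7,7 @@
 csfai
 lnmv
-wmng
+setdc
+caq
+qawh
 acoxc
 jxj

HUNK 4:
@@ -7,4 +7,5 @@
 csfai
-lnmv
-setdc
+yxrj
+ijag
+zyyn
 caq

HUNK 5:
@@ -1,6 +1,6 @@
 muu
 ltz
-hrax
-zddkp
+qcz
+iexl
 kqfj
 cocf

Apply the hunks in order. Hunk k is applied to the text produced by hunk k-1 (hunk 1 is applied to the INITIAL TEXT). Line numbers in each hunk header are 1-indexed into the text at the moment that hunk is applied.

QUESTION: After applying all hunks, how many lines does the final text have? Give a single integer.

Hunk 1: at line 4 remove [rywgq] add [nyplh,ajt] -> 11 lines: muu ltz hrax zddkp kgscw nyplh ajt lnmv wmng acoxc jxj
Hunk 2: at line 3 remove [kgscw,nyplh,ajt] add [kqfj,cocf,csfai] -> 11 lines: muu ltz hrax zddkp kqfj cocf csfai lnmv wmng acoxc jxj
Hunk 3: at line 7 remove [wmng] add [setdc,caq,qawh] -> 13 lines: muu ltz hrax zddkp kqfj cocf csfai lnmv setdc caq qawh acoxc jxj
Hunk 4: at line 7 remove [lnmv,setdc] add [yxrj,ijag,zyyn] -> 14 lines: muu ltz hrax zddkp kqfj cocf csfai yxrj ijag zyyn caq qawh acoxc jxj
Hunk 5: at line 1 remove [hrax,zddkp] add [qcz,iexl] -> 14 lines: muu ltz qcz iexl kqfj cocf csfai yxrj ijag zyyn caq qawh acoxc jxj
Final line count: 14

Answer: 14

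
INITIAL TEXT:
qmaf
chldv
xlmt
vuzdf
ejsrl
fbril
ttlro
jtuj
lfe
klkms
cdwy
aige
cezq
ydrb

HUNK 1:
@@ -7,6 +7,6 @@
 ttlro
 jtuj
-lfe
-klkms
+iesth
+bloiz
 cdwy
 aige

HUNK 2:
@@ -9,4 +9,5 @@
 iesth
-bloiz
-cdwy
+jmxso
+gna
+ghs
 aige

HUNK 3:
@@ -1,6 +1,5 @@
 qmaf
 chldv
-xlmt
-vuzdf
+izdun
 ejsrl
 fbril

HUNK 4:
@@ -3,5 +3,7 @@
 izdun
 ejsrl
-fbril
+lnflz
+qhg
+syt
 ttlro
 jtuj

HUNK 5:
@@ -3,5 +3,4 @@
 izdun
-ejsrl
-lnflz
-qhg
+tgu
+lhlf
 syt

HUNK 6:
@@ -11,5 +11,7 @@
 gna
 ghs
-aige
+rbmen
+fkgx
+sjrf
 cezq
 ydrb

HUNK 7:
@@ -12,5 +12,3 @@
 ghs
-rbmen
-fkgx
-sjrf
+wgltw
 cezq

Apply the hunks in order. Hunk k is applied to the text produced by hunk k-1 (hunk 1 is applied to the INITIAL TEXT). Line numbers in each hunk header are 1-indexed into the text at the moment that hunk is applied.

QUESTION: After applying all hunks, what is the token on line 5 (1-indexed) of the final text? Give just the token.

Answer: lhlf

Derivation:
Hunk 1: at line 7 remove [lfe,klkms] add [iesth,bloiz] -> 14 lines: qmaf chldv xlmt vuzdf ejsrl fbril ttlro jtuj iesth bloiz cdwy aige cezq ydrb
Hunk 2: at line 9 remove [bloiz,cdwy] add [jmxso,gna,ghs] -> 15 lines: qmaf chldv xlmt vuzdf ejsrl fbril ttlro jtuj iesth jmxso gna ghs aige cezq ydrb
Hunk 3: at line 1 remove [xlmt,vuzdf] add [izdun] -> 14 lines: qmaf chldv izdun ejsrl fbril ttlro jtuj iesth jmxso gna ghs aige cezq ydrb
Hunk 4: at line 3 remove [fbril] add [lnflz,qhg,syt] -> 16 lines: qmaf chldv izdun ejsrl lnflz qhg syt ttlro jtuj iesth jmxso gna ghs aige cezq ydrb
Hunk 5: at line 3 remove [ejsrl,lnflz,qhg] add [tgu,lhlf] -> 15 lines: qmaf chldv izdun tgu lhlf syt ttlro jtuj iesth jmxso gna ghs aige cezq ydrb
Hunk 6: at line 11 remove [aige] add [rbmen,fkgx,sjrf] -> 17 lines: qmaf chldv izdun tgu lhlf syt ttlro jtuj iesth jmxso gna ghs rbmen fkgx sjrf cezq ydrb
Hunk 7: at line 12 remove [rbmen,fkgx,sjrf] add [wgltw] -> 15 lines: qmaf chldv izdun tgu lhlf syt ttlro jtuj iesth jmxso gna ghs wgltw cezq ydrb
Final line 5: lhlf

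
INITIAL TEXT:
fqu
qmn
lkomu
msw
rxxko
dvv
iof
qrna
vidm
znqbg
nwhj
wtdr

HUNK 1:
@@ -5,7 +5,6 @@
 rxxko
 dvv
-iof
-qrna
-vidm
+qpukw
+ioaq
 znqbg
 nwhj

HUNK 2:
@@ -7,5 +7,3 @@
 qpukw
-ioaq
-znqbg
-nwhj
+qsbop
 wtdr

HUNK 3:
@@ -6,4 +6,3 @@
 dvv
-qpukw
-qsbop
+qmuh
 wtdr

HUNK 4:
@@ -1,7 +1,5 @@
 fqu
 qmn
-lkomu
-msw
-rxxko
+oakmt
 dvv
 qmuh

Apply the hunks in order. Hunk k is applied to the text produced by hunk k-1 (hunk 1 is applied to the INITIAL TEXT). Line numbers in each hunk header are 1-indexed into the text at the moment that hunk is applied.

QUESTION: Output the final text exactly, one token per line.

Answer: fqu
qmn
oakmt
dvv
qmuh
wtdr

Derivation:
Hunk 1: at line 5 remove [iof,qrna,vidm] add [qpukw,ioaq] -> 11 lines: fqu qmn lkomu msw rxxko dvv qpukw ioaq znqbg nwhj wtdr
Hunk 2: at line 7 remove [ioaq,znqbg,nwhj] add [qsbop] -> 9 lines: fqu qmn lkomu msw rxxko dvv qpukw qsbop wtdr
Hunk 3: at line 6 remove [qpukw,qsbop] add [qmuh] -> 8 lines: fqu qmn lkomu msw rxxko dvv qmuh wtdr
Hunk 4: at line 1 remove [lkomu,msw,rxxko] add [oakmt] -> 6 lines: fqu qmn oakmt dvv qmuh wtdr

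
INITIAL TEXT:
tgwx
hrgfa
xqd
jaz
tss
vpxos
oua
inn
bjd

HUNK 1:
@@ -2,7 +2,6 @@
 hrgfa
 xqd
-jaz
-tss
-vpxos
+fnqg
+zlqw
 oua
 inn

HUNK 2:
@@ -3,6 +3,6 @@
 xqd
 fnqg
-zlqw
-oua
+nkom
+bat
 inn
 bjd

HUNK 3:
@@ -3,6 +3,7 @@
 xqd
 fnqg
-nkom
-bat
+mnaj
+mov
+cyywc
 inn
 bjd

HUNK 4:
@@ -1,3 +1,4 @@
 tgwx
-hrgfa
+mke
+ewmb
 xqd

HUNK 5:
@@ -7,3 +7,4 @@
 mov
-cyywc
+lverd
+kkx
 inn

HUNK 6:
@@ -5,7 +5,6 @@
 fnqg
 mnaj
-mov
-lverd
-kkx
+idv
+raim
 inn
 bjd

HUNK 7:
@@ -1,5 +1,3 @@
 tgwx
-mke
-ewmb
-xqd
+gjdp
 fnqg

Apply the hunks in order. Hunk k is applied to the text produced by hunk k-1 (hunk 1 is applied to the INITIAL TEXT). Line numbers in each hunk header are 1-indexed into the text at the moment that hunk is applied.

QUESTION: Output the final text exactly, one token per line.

Hunk 1: at line 2 remove [jaz,tss,vpxos] add [fnqg,zlqw] -> 8 lines: tgwx hrgfa xqd fnqg zlqw oua inn bjd
Hunk 2: at line 3 remove [zlqw,oua] add [nkom,bat] -> 8 lines: tgwx hrgfa xqd fnqg nkom bat inn bjd
Hunk 3: at line 3 remove [nkom,bat] add [mnaj,mov,cyywc] -> 9 lines: tgwx hrgfa xqd fnqg mnaj mov cyywc inn bjd
Hunk 4: at line 1 remove [hrgfa] add [mke,ewmb] -> 10 lines: tgwx mke ewmb xqd fnqg mnaj mov cyywc inn bjd
Hunk 5: at line 7 remove [cyywc] add [lverd,kkx] -> 11 lines: tgwx mke ewmb xqd fnqg mnaj mov lverd kkx inn bjd
Hunk 6: at line 5 remove [mov,lverd,kkx] add [idv,raim] -> 10 lines: tgwx mke ewmb xqd fnqg mnaj idv raim inn bjd
Hunk 7: at line 1 remove [mke,ewmb,xqd] add [gjdp] -> 8 lines: tgwx gjdp fnqg mnaj idv raim inn bjd

Answer: tgwx
gjdp
fnqg
mnaj
idv
raim
inn
bjd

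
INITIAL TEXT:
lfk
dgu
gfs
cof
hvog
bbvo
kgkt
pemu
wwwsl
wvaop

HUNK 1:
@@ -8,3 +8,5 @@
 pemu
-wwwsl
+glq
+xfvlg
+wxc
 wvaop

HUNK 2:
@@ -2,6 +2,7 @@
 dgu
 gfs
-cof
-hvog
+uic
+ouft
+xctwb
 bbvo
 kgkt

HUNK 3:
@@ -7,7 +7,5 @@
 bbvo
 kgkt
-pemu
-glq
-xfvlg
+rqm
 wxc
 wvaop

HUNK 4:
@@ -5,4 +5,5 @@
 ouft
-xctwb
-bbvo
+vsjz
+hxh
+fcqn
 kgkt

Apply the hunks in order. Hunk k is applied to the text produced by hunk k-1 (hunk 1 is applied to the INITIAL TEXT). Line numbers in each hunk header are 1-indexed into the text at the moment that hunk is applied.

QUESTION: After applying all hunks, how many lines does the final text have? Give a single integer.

Hunk 1: at line 8 remove [wwwsl] add [glq,xfvlg,wxc] -> 12 lines: lfk dgu gfs cof hvog bbvo kgkt pemu glq xfvlg wxc wvaop
Hunk 2: at line 2 remove [cof,hvog] add [uic,ouft,xctwb] -> 13 lines: lfk dgu gfs uic ouft xctwb bbvo kgkt pemu glq xfvlg wxc wvaop
Hunk 3: at line 7 remove [pemu,glq,xfvlg] add [rqm] -> 11 lines: lfk dgu gfs uic ouft xctwb bbvo kgkt rqm wxc wvaop
Hunk 4: at line 5 remove [xctwb,bbvo] add [vsjz,hxh,fcqn] -> 12 lines: lfk dgu gfs uic ouft vsjz hxh fcqn kgkt rqm wxc wvaop
Final line count: 12

Answer: 12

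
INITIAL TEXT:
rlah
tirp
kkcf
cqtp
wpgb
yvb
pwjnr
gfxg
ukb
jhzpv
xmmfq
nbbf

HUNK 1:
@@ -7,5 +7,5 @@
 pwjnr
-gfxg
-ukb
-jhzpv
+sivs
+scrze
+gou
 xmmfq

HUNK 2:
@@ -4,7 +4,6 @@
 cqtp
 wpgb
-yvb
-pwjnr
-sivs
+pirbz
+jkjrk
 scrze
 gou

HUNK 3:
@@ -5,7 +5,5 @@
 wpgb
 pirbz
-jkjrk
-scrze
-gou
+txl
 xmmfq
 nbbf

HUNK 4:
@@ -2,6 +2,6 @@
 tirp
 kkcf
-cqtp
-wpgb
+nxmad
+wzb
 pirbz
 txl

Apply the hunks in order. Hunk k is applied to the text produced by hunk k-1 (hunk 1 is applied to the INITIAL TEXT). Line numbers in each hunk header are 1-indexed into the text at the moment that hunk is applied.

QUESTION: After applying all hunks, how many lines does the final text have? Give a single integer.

Answer: 9

Derivation:
Hunk 1: at line 7 remove [gfxg,ukb,jhzpv] add [sivs,scrze,gou] -> 12 lines: rlah tirp kkcf cqtp wpgb yvb pwjnr sivs scrze gou xmmfq nbbf
Hunk 2: at line 4 remove [yvb,pwjnr,sivs] add [pirbz,jkjrk] -> 11 lines: rlah tirp kkcf cqtp wpgb pirbz jkjrk scrze gou xmmfq nbbf
Hunk 3: at line 5 remove [jkjrk,scrze,gou] add [txl] -> 9 lines: rlah tirp kkcf cqtp wpgb pirbz txl xmmfq nbbf
Hunk 4: at line 2 remove [cqtp,wpgb] add [nxmad,wzb] -> 9 lines: rlah tirp kkcf nxmad wzb pirbz txl xmmfq nbbf
Final line count: 9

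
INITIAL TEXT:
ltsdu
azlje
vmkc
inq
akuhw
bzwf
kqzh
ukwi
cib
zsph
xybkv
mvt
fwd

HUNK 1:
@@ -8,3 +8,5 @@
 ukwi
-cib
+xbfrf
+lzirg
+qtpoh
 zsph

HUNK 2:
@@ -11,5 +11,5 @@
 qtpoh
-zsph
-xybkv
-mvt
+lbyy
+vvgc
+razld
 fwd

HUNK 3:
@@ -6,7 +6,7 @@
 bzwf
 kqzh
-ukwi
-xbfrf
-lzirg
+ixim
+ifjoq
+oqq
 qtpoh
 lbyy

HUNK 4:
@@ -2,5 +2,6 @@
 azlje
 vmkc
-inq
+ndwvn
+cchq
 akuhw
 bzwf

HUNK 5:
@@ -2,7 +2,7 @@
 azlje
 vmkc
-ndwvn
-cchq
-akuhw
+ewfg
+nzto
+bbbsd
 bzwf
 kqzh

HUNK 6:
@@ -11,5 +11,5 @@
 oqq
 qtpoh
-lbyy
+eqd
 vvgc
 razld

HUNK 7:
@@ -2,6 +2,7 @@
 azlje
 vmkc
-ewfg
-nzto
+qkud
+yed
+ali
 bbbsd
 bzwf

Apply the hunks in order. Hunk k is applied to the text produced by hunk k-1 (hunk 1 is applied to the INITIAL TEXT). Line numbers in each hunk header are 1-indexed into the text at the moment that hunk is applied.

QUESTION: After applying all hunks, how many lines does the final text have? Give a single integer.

Answer: 17

Derivation:
Hunk 1: at line 8 remove [cib] add [xbfrf,lzirg,qtpoh] -> 15 lines: ltsdu azlje vmkc inq akuhw bzwf kqzh ukwi xbfrf lzirg qtpoh zsph xybkv mvt fwd
Hunk 2: at line 11 remove [zsph,xybkv,mvt] add [lbyy,vvgc,razld] -> 15 lines: ltsdu azlje vmkc inq akuhw bzwf kqzh ukwi xbfrf lzirg qtpoh lbyy vvgc razld fwd
Hunk 3: at line 6 remove [ukwi,xbfrf,lzirg] add [ixim,ifjoq,oqq] -> 15 lines: ltsdu azlje vmkc inq akuhw bzwf kqzh ixim ifjoq oqq qtpoh lbyy vvgc razld fwd
Hunk 4: at line 2 remove [inq] add [ndwvn,cchq] -> 16 lines: ltsdu azlje vmkc ndwvn cchq akuhw bzwf kqzh ixim ifjoq oqq qtpoh lbyy vvgc razld fwd
Hunk 5: at line 2 remove [ndwvn,cchq,akuhw] add [ewfg,nzto,bbbsd] -> 16 lines: ltsdu azlje vmkc ewfg nzto bbbsd bzwf kqzh ixim ifjoq oqq qtpoh lbyy vvgc razld fwd
Hunk 6: at line 11 remove [lbyy] add [eqd] -> 16 lines: ltsdu azlje vmkc ewfg nzto bbbsd bzwf kqzh ixim ifjoq oqq qtpoh eqd vvgc razld fwd
Hunk 7: at line 2 remove [ewfg,nzto] add [qkud,yed,ali] -> 17 lines: ltsdu azlje vmkc qkud yed ali bbbsd bzwf kqzh ixim ifjoq oqq qtpoh eqd vvgc razld fwd
Final line count: 17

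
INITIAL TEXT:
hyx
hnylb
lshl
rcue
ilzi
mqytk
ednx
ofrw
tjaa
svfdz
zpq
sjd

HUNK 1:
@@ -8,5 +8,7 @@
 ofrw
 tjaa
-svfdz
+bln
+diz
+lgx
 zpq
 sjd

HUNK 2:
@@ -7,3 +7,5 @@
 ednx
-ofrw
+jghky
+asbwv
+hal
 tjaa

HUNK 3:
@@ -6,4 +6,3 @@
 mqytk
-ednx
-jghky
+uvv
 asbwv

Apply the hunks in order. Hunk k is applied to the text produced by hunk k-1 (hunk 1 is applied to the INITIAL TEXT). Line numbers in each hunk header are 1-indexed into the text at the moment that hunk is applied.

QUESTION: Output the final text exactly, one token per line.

Answer: hyx
hnylb
lshl
rcue
ilzi
mqytk
uvv
asbwv
hal
tjaa
bln
diz
lgx
zpq
sjd

Derivation:
Hunk 1: at line 8 remove [svfdz] add [bln,diz,lgx] -> 14 lines: hyx hnylb lshl rcue ilzi mqytk ednx ofrw tjaa bln diz lgx zpq sjd
Hunk 2: at line 7 remove [ofrw] add [jghky,asbwv,hal] -> 16 lines: hyx hnylb lshl rcue ilzi mqytk ednx jghky asbwv hal tjaa bln diz lgx zpq sjd
Hunk 3: at line 6 remove [ednx,jghky] add [uvv] -> 15 lines: hyx hnylb lshl rcue ilzi mqytk uvv asbwv hal tjaa bln diz lgx zpq sjd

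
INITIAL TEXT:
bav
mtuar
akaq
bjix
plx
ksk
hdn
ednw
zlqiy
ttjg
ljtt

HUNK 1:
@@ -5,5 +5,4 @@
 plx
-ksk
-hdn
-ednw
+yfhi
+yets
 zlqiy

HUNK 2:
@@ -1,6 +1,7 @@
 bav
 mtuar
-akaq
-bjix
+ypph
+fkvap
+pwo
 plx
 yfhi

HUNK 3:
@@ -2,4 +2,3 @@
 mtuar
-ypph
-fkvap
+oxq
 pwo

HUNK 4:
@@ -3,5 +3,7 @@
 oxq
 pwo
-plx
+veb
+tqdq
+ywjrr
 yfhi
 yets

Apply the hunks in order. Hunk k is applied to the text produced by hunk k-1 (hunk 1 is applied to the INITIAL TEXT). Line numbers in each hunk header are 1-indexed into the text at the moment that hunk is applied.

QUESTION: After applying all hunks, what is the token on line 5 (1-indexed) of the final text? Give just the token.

Answer: veb

Derivation:
Hunk 1: at line 5 remove [ksk,hdn,ednw] add [yfhi,yets] -> 10 lines: bav mtuar akaq bjix plx yfhi yets zlqiy ttjg ljtt
Hunk 2: at line 1 remove [akaq,bjix] add [ypph,fkvap,pwo] -> 11 lines: bav mtuar ypph fkvap pwo plx yfhi yets zlqiy ttjg ljtt
Hunk 3: at line 2 remove [ypph,fkvap] add [oxq] -> 10 lines: bav mtuar oxq pwo plx yfhi yets zlqiy ttjg ljtt
Hunk 4: at line 3 remove [plx] add [veb,tqdq,ywjrr] -> 12 lines: bav mtuar oxq pwo veb tqdq ywjrr yfhi yets zlqiy ttjg ljtt
Final line 5: veb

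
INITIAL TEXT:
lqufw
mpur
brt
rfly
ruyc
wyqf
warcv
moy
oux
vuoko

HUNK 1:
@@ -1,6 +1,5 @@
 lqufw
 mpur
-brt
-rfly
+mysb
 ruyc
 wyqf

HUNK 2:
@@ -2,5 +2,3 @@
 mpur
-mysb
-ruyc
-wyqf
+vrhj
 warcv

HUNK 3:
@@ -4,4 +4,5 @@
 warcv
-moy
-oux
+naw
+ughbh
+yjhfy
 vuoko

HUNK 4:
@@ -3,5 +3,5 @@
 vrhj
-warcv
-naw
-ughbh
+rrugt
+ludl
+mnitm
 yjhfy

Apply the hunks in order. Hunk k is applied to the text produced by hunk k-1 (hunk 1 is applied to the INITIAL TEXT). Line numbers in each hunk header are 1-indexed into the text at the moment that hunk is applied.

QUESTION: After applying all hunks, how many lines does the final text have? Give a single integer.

Hunk 1: at line 1 remove [brt,rfly] add [mysb] -> 9 lines: lqufw mpur mysb ruyc wyqf warcv moy oux vuoko
Hunk 2: at line 2 remove [mysb,ruyc,wyqf] add [vrhj] -> 7 lines: lqufw mpur vrhj warcv moy oux vuoko
Hunk 3: at line 4 remove [moy,oux] add [naw,ughbh,yjhfy] -> 8 lines: lqufw mpur vrhj warcv naw ughbh yjhfy vuoko
Hunk 4: at line 3 remove [warcv,naw,ughbh] add [rrugt,ludl,mnitm] -> 8 lines: lqufw mpur vrhj rrugt ludl mnitm yjhfy vuoko
Final line count: 8

Answer: 8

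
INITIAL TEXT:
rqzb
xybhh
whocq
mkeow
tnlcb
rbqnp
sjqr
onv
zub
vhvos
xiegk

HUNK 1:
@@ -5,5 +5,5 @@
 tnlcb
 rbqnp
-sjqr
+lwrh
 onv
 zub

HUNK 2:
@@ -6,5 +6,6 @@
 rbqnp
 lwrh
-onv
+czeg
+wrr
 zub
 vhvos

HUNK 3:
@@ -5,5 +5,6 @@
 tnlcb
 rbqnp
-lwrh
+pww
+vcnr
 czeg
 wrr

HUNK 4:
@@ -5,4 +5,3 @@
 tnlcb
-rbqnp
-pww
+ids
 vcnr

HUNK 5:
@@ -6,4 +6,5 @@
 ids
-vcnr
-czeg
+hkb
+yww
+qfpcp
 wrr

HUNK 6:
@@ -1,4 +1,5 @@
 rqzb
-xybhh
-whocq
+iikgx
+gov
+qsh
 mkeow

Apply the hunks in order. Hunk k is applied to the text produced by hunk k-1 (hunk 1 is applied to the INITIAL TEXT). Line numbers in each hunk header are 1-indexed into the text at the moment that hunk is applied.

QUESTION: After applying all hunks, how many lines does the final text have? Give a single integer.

Answer: 14

Derivation:
Hunk 1: at line 5 remove [sjqr] add [lwrh] -> 11 lines: rqzb xybhh whocq mkeow tnlcb rbqnp lwrh onv zub vhvos xiegk
Hunk 2: at line 6 remove [onv] add [czeg,wrr] -> 12 lines: rqzb xybhh whocq mkeow tnlcb rbqnp lwrh czeg wrr zub vhvos xiegk
Hunk 3: at line 5 remove [lwrh] add [pww,vcnr] -> 13 lines: rqzb xybhh whocq mkeow tnlcb rbqnp pww vcnr czeg wrr zub vhvos xiegk
Hunk 4: at line 5 remove [rbqnp,pww] add [ids] -> 12 lines: rqzb xybhh whocq mkeow tnlcb ids vcnr czeg wrr zub vhvos xiegk
Hunk 5: at line 6 remove [vcnr,czeg] add [hkb,yww,qfpcp] -> 13 lines: rqzb xybhh whocq mkeow tnlcb ids hkb yww qfpcp wrr zub vhvos xiegk
Hunk 6: at line 1 remove [xybhh,whocq] add [iikgx,gov,qsh] -> 14 lines: rqzb iikgx gov qsh mkeow tnlcb ids hkb yww qfpcp wrr zub vhvos xiegk
Final line count: 14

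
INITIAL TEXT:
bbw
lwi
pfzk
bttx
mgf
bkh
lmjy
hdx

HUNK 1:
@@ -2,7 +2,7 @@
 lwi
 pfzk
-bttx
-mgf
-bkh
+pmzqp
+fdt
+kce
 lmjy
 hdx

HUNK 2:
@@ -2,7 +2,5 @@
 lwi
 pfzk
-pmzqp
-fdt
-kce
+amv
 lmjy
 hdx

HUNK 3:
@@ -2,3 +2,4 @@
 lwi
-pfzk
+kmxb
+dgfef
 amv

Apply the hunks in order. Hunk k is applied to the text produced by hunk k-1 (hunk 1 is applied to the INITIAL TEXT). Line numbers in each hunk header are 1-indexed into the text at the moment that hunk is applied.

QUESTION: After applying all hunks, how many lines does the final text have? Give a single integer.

Hunk 1: at line 2 remove [bttx,mgf,bkh] add [pmzqp,fdt,kce] -> 8 lines: bbw lwi pfzk pmzqp fdt kce lmjy hdx
Hunk 2: at line 2 remove [pmzqp,fdt,kce] add [amv] -> 6 lines: bbw lwi pfzk amv lmjy hdx
Hunk 3: at line 2 remove [pfzk] add [kmxb,dgfef] -> 7 lines: bbw lwi kmxb dgfef amv lmjy hdx
Final line count: 7

Answer: 7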